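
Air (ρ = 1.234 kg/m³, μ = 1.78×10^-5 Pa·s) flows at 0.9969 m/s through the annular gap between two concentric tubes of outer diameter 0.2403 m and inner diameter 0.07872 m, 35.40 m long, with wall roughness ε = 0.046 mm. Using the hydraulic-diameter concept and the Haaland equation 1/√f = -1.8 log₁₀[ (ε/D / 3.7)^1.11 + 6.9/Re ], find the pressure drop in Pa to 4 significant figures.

Hydraulic diameter D_h = 4A/P = D_o - D_i = 0.2403 - 0.07872 = 0.1616 m.
Re = ρVD_h/μ = 1.234·0.9969·0.1616/1.78e-05 = 1.117e+04.
ε/D_h = 4.6e-05/0.1616 = 0.000285; Haaland gives 1/√f = -1.8 log₁₀[2.71e-05+0.000618] = 5.743, so f = 0.03032.
ΔP = f(L/D_h)(ρV²/2) = 0.03032·35.4/0.1616·0.6132 = 4.073 Pa.

ΔP ≈ 4.073 Pa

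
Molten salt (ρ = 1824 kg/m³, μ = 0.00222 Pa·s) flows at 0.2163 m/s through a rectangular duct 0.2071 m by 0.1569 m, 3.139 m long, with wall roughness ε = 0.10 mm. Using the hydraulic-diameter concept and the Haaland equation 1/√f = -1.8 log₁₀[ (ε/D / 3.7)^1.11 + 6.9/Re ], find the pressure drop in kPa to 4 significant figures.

Hydraulic diameter D_h = 4A/P = 4·(0.2071·0.1569)/(2·(0.2071+0.1569)) = 0.13/0.728 = 0.1785 m.
Re = ρVD_h/μ = 1824·0.2163·0.1785/0.00222 = 3.173e+04.
ε/D_h = 0.0001/0.1785 = 0.00056; Haaland gives 1/√f = -1.8 log₁₀[5.75e-05+0.000217] = 6.409, so f = 0.02434.
ΔP = f(L/D_h)(ρV²/2) = 0.02434·3.139/0.1785·42.67 = 18.26 Pa.
ΔP = 0.01826 kPa.

ΔP ≈ 0.01826 kPa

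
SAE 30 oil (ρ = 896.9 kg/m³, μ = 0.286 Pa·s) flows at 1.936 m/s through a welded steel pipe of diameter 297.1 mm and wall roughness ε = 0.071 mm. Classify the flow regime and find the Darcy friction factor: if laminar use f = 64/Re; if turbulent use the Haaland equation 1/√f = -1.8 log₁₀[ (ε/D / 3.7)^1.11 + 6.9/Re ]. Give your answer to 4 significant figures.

Re = ρVD/μ = 896.9·1.936·0.2971/0.286 = 1804.
Re < 2300 → laminar, so f = 64/Re = 0.03548 (roughness is irrelevant in laminar flow).

f ≈ 0.03548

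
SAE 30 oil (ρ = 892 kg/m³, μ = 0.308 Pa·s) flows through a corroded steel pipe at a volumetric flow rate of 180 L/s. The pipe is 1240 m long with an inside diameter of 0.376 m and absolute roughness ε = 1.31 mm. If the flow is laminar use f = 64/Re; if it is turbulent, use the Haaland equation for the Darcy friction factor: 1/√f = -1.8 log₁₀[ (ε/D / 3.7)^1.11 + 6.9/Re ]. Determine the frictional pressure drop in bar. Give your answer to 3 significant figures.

Q = 180 L/s = 180/1000 = 0.18 m³/s.
Cross-sectional area A = πD²/4 = π(0.376)²/4 = 0.111 m²; mean velocity V = Q/A = 0.18/0.111 = 1.621 m/s.
Reynolds number Re = ρVD/μ = 892 · 1.621 · 0.376 / 0.308 = 1765.
Re < 2300 → laminar flow, so f = 64/Re = 64/1765 = 0.03626 (the turbulent correlation is not needed).
Darcy-Weisbach: ΔP = f(L/D)(ρV²/2) = 0.03626·(1240/0.376)·(892·1.621²/2) = 0.03626·3298·1172 = 1.401e+05 Pa.
ΔP = 1.401e+05 Pa = 1.40 bar.

ΔP ≈ 1.40 bar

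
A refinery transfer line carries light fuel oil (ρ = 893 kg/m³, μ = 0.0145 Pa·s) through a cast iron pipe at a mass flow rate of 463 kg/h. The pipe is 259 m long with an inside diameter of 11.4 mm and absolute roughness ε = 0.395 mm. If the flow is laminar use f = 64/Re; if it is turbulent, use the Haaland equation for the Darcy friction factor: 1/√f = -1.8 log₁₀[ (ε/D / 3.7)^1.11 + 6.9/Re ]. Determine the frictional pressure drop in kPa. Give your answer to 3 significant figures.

ṁ = 463 kg/h = 463/3600 = 0.1286 kg/s.
A = πD²/4 = π(0.0114)²/4 = 0.0001021 m²; mean velocity V = ṁ/(ρA) = 0.1286/(893 · 0.0001021) = 1.411 m/s.
Reynolds number Re = ρVD/μ = 893 · 1.411 · 0.0114 / 0.0145 = 990.6.
Re < 2300 → laminar flow, so f = 64/Re = 64/990.6 = 0.0646 (the turbulent correlation is not needed).
Darcy-Weisbach: ΔP = f(L/D)(ρV²/2) = 0.0646·(259/0.0114)·(893·1.411²/2) = 0.0646·2.272e+04·888.9 = 1.305e+06 Pa.
ΔP = 1.305e+06 Pa = 1300 kPa.

ΔP ≈ 1300 kPa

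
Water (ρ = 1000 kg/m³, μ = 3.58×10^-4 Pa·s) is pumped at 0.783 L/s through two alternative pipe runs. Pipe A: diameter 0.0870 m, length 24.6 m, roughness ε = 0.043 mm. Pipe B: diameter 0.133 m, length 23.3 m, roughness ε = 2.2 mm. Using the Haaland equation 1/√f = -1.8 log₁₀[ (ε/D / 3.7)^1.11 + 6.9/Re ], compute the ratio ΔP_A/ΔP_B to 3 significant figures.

Pipe A: V = Q/A = 0.000783/0.005945 = 0.1317 m/s; Re = 3.201e+04; ε/D = 0.000494; Haaland → f = 0.02414; ΔP_A = f(L/D)(ρV²/2) = 59.21 Pa.
Pipe B: V = Q/A = 0.000783/0.01389 = 0.05636 m/s; Re = 2.094e+04; ε/D = 0.0165; Haaland → f = 0.04733; ΔP_B = f(L/D)(ρV²/2) = 13.17 Pa.
ΔP_A/ΔP_B = 59.21/13.17 = 4.50.

ΔP_A/ΔP_B ≈ 4.50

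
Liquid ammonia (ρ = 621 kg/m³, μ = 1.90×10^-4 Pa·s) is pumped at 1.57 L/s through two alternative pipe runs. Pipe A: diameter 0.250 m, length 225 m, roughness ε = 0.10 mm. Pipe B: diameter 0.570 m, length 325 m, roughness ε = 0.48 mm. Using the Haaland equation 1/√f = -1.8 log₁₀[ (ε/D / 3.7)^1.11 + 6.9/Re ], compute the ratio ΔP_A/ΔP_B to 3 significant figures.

Pipe A: V = Q/A = 0.00157/0.04909 = 0.03198 m/s; Re = 2.613e+04; ε/D = 0.0004; Haaland → f = 0.02494; ΔP_A = f(L/D)(ρV²/2) = 7.13 Pa.
Pipe B: V = Q/A = 0.00157/0.2552 = 0.006153 m/s; Re = 1.146e+04; ε/D = 0.000842; Haaland → f = 0.03092; ΔP_B = f(L/D)(ρV²/2) = 0.2072 Pa.
ΔP_A/ΔP_B = 7.13/0.2072 = 34.4.

ΔP_A/ΔP_B ≈ 34.4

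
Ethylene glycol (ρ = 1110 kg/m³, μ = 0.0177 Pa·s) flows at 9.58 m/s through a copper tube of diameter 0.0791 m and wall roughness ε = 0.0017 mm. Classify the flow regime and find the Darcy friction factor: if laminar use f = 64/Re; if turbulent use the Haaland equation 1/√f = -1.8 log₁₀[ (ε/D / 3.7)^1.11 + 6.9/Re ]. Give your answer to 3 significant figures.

Re = ρVD/μ = 1110·9.58·0.0791/0.0177 = 4.752e+04.
Re > 4000 → turbulent. ε/D = 1.7e-06/0.0791 = 2.15e-05; Haaland: 1/√f = -1.8 log₁₀[1.54e-06 + 0.000145] = 6.9, so f = 0.021.

f ≈ 0.0210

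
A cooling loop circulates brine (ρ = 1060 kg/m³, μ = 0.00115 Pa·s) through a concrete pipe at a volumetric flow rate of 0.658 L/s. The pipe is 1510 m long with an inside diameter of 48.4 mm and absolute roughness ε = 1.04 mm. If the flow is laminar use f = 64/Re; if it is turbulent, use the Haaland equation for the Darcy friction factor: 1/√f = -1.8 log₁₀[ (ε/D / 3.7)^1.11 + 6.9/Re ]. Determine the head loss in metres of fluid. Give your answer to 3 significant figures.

Q = 0.658 L/s = 0.658/1000 = 0.000658 m³/s.
Cross-sectional area A = πD²/4 = π(0.0484)²/4 = 0.00184 m²; mean velocity V = Q/A = 0.000658/0.00184 = 0.3576 m/s.
Reynolds number Re = ρVD/μ = 1060 · 0.3576 · 0.0484 / 0.00115 = 1.596e+04.
Re > 4000 → turbulent. Relative roughness ε/D = 0.00104/0.0484 = 0.0215. Haaland: 1/√f = -1.8 log₁₀[(0.0215/3.7)^1.11 + 6.9/1.596e+04] = -1.8 log₁₀[0.0033 + 0.000432] = 4.371, so f = 0.05234.
Darcy-Weisbach: ΔP = f(L/D)(ρV²/2) = 0.05234·(1510/0.0484)·(1060·0.3576²/2) = 0.05234·3.12e+04·67.79 = 1.107e+05 Pa.
Head loss h_f = ΔP/(ρg) = 1.107e+05/(1060·9.81) = 10.6 m.

h_f ≈ 10.6 m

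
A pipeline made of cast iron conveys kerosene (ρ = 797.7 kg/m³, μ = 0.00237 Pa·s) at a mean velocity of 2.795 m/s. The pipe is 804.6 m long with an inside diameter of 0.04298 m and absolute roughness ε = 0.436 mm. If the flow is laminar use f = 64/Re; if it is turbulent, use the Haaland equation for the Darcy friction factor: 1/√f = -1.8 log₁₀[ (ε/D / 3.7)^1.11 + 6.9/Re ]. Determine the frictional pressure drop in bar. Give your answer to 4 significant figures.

ΔP ≈ 23.05 bar

Reynolds number Re = ρVD/μ = 797.7 · 2.795 · 0.04298 / 0.00237 = 4.043e+04.
Re > 4000 → turbulent. Relative roughness ε/D = 0.000436/0.04298 = 0.0101. Haaland: 1/√f = -1.8 log₁₀[(0.0101/3.7)^1.11 + 6.9/4.043e+04] = -1.8 log₁₀[0.00143 + 0.000171] = 5.031, so f = 0.03951.
Darcy-Weisbach: ΔP = f(L/D)(ρV²/2) = 0.03951·(804.6/0.04298)·(797.7·2.795²/2) = 0.03951·1.872e+04·3116 = 2.305e+06 Pa.
ΔP = 2.305e+06 Pa = 23.05 bar.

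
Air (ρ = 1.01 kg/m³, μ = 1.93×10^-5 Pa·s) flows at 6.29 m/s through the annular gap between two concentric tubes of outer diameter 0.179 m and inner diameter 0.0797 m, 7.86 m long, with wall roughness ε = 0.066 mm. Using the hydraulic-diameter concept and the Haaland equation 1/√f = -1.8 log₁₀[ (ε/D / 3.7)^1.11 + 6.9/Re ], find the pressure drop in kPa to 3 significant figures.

ΔP ≈ 0.0387 kPa

Hydraulic diameter D_h = 4A/P = D_o - D_i = 0.179 - 0.0797 = 0.0993 m.
Re = ρVD_h/μ = 1.01·6.29·0.0993/1.93e-05 = 3.269e+04.
ε/D_h = 6.6e-05/0.0993 = 0.000665; Haaland gives 1/√f = -1.8 log₁₀[6.96e-05+0.000211] = 6.393, so f = 0.02447.
ΔP = f(L/D_h)(ρV²/2) = 0.02447·7.86/0.0993·19.98 = 38.69 Pa.
ΔP = 0.0387 kPa.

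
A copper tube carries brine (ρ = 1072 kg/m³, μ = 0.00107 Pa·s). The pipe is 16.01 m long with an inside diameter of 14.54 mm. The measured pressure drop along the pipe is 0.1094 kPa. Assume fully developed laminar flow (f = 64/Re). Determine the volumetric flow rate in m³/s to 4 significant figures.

For laminar flow, f = 64/Re with Re = ρVD/μ, so Darcy-Weisbach reduces to ΔP = 32μLV/D². Solving for V: V = ΔP·D²/(32μL) = 109.4·(0.01454)²/(32·0.00107·16.01) = 0.04219 m/s.
Check: Re = ρVD/μ = 1072·0.04219·0.01454/0.00107 = 614.6 < 2300, so the laminar assumption holds.
Q = V·A = 0.04219·(π/4·0.01454²) = 7.006e-06 m³/s = 7.006×10^-6 m³/s.

Q ≈ 7.006×10^-6 m³/s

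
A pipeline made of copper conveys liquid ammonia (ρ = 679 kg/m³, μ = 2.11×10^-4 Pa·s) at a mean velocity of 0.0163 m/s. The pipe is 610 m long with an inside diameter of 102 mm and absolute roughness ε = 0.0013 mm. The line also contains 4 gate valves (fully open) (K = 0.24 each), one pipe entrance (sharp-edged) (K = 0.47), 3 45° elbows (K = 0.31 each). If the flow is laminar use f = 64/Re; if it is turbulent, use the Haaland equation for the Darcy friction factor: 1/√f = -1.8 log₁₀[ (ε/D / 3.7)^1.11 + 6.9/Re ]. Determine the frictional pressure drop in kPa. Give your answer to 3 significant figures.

Reynolds number Re = ρVD/μ = 679 · 0.0163 · 0.102 / 0.000211 = 5350.
Re > 4000 → turbulent. Relative roughness ε/D = 1.3e-06/0.102 = 1.27e-05. Haaland: 1/√f = -1.8 log₁₀[(1.27e-05/3.7)^1.11 + 6.9/5350] = -1.8 log₁₀[8.63e-07 + 0.00129] = 5.201, so f = 0.03697.
Total minor-loss coefficient ΣK = 4·0.24 + 1·0.47 + 3·0.31 = 2.36.
ΔP = [f·L/D + ΣK]·(ρV²/2) = [0.03697·610/0.102 + 2.36]·(679·0.0163²/2) = [221.1 + 2.36]·0.0902 = 20.16 Pa.
ΔP = 20.16 Pa = 0.0202 kPa.

ΔP ≈ 0.0202 kPa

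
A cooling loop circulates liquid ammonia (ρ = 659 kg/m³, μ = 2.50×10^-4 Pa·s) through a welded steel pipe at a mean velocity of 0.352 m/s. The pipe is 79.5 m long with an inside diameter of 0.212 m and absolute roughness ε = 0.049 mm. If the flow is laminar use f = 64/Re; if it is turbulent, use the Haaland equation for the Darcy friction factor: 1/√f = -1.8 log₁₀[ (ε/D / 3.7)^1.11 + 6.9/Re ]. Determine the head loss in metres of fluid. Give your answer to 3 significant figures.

h_f ≈ 0.0405 m

Reynolds number Re = ρVD/μ = 659 · 0.352 · 0.212 / 0.00025 = 1.967e+05.
Re > 4000 → turbulent. Relative roughness ε/D = 4.9e-05/0.212 = 0.000231. Haaland: 1/√f = -1.8 log₁₀[(0.000231/3.7)^1.11 + 6.9/1.967e+05] = -1.8 log₁₀[2.15e-05 + 3.51e-05] = 7.645, so f = 0.01711.
Darcy-Weisbach: ΔP = f(L/D)(ρV²/2) = 0.01711·(79.5/0.212)·(659·0.352²/2) = 0.01711·375·40.83 = 262 Pa.
Head loss h_f = ΔP/(ρg) = 262/(659·9.81) = 0.0405 m.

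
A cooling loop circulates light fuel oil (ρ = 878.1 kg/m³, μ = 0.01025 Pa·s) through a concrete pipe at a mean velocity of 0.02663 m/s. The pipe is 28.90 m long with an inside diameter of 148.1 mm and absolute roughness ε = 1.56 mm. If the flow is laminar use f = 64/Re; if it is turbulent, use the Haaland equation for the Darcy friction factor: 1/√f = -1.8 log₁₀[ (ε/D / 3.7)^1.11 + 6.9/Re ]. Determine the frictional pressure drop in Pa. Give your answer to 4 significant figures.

ΔP ≈ 11.51 Pa

Reynolds number Re = ρVD/μ = 878.1 · 0.02663 · 0.1481 / 0.0103 = 337.9.
Re < 2300 → laminar flow, so f = 64/Re = 64/337.9 = 0.1894 (the turbulent correlation is not needed).
Darcy-Weisbach: ΔP = f(L/D)(ρV²/2) = 0.1894·(28.9/0.1481)·(878.1·0.02663²/2) = 0.1894·195.1·0.3114 = 11.51 Pa.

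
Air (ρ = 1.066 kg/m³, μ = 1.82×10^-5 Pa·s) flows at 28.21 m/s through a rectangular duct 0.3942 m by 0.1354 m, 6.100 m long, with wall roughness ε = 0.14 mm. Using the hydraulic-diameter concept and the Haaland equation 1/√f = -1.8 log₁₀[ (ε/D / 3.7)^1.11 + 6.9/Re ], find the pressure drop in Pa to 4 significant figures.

ΔP ≈ 244.2 Pa

Hydraulic diameter D_h = 4A/P = 4·(0.3942·0.1354)/(2·(0.3942+0.1354)) = 0.2135/1.059 = 0.2016 m.
Re = ρVD_h/μ = 1.066·28.21·0.2016/1.82e-05 = 3.33e+05.
ε/D_h = 0.00014/0.2016 = 0.000695; Haaland gives 1/√f = -1.8 log₁₀[7.3e-05+2.07e-05] = 7.25, so f = 0.01902.
ΔP = f(L/D_h)(ρV²/2) = 0.01902·6.1/0.2016·424.2 = 244.2 Pa.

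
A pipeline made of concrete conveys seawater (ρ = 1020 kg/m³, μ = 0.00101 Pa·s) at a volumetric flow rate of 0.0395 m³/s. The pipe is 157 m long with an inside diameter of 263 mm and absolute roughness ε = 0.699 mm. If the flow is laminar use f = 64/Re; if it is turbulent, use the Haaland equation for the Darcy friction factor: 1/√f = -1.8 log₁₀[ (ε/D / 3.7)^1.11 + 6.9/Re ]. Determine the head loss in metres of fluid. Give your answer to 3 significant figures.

Cross-sectional area A = πD²/4 = π(0.263)²/4 = 0.05433 m²; mean velocity V = Q/A = 0.0395/0.05433 = 0.7271 m/s.
Reynolds number Re = ρVD/μ = 1020 · 0.7271 · 0.263 / 0.00101 = 1.931e+05.
Re > 4000 → turbulent. Relative roughness ε/D = 0.000699/0.263 = 0.00266. Haaland: 1/√f = -1.8 log₁₀[(0.00266/3.7)^1.11 + 6.9/1.931e+05] = -1.8 log₁₀[0.000324 + 3.57e-05] = 6.199, so f = 0.02602.
Darcy-Weisbach: ΔP = f(L/D)(ρV²/2) = 0.02602·(157/0.263)·(1020·0.7271²/2) = 0.02602·597·269.6 = 4188 Pa.
Head loss h_f = ΔP/(ρg) = 4188/(1020·9.81) = 0.419 m.

h_f ≈ 0.419 m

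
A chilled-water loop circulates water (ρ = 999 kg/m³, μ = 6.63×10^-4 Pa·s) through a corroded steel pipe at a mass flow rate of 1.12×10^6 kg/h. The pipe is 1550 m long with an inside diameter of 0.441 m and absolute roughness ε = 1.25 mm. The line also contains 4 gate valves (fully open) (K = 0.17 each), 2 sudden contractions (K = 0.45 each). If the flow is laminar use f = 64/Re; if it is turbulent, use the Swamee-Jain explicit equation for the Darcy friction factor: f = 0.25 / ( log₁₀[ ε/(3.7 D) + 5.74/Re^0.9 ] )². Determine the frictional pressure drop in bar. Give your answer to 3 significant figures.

ΔP ≈ 1.92 bar

ṁ = 1.12×10^6 kg/h = 1.12×10^6/3600 = 311.1 kg/s.
A = πD²/4 = π(0.441)²/4 = 0.1527 m²; mean velocity V = ṁ/(ρA) = 311.1/(999 · 0.1527) = 2.039 m/s.
Reynolds number Re = ρVD/μ = 999 · 2.039 · 0.441 / 0.000663 = 1.355e+06.
Re > 4000 → turbulent. Relative roughness ε/D = 0.00125/0.441 = 0.00283. Swamee-Jain: f = 0.25/(log₁₀[0.00283/3.7 + 5.74/1.355e+06^0.9])² = 0.25/(log₁₀[0.000766 + 1.74e-05])² = 0.25/(-3.106)² = 0.02591.
Total minor-loss coefficient ΣK = 4·0.17 + 2·0.45 = 1.58.
ΔP = [f·L/D + ΣK]·(ρV²/2) = [0.02591·1550/0.441 + 1.58]·(999·2.039²/2) = [91.08 + 1.58]·2076 = 1.924e+05 Pa.
ΔP = 1.924e+05 Pa = 1.92 bar.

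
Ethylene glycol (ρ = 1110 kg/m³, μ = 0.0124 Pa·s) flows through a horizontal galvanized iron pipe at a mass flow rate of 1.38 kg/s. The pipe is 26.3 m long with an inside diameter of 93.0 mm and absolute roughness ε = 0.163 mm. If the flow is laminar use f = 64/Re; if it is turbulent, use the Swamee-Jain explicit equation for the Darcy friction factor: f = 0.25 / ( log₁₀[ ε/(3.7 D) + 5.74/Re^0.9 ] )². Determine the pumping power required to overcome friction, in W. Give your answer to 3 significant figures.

A = πD²/4 = π(0.093)²/4 = 0.006793 m²; mean velocity V = ṁ/(ρA) = 1.38/(1110 · 0.006793) = 0.183 m/s.
Reynolds number Re = ρVD/μ = 1110 · 0.183 · 0.093 / 0.0124 = 1524.
Re < 2300 → laminar flow, so f = 64/Re = 64/1524 = 0.042 (the turbulent correlation is not needed).
Darcy-Weisbach: ΔP = f(L/D)(ρV²/2) = 0.042·(26.3/0.093)·(1110·0.183²/2) = 0.042·282.8·18.59 = 220.8 Pa.
Q = ṁ/ρ = 1.38/1110 = 0.001243 m³/s.
Pumping power P = QΔP = 0.001243·220.8 = 0.2745 W = 0.275 W.

P ≈ 0.275 W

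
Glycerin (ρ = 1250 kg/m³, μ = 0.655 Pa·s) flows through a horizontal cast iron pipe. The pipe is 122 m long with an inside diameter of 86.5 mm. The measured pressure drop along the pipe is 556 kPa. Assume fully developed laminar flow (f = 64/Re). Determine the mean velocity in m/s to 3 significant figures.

V ≈ 1.63 m/s

For laminar flow, f = 64/Re with Re = ρVD/μ, so Darcy-Weisbach reduces to ΔP = 32μLV/D². Solving for V: V = ΔP·D²/(32μL) = 5.56e+05·(0.0865)²/(32·0.655·122) = 1.627 m/s.
Check: Re = ρVD/μ = 1250·1.627·0.0865/0.655 = 268.6 < 2300, so the laminar assumption holds.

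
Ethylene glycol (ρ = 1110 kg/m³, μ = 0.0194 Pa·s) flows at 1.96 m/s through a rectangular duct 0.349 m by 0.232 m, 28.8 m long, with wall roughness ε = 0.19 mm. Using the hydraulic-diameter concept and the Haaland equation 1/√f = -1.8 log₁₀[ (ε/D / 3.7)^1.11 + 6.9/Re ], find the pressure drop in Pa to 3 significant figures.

Hydraulic diameter D_h = 4A/P = 4·(0.349·0.232)/(2·(0.349+0.232)) = 0.3239/1.162 = 0.2787 m.
Re = ρVD_h/μ = 1110·1.96·0.2787/0.0194 = 3.126e+04.
ε/D_h = 0.00019/0.2787 = 0.000682; Haaland gives 1/√f = -1.8 log₁₀[7.15e-05+0.000221] = 6.362, so f = 0.02471.
ΔP = f(L/D_h)(ρV²/2) = 0.02471·28.8/0.2787·2132 = 5444 Pa.

ΔP ≈ 5440 Pa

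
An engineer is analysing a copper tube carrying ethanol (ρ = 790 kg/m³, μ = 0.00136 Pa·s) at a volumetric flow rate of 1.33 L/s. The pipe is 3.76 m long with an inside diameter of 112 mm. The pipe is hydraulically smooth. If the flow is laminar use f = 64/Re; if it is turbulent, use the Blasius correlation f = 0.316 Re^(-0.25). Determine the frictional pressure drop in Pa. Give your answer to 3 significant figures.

ΔP ≈ 7.89 Pa

Q = 1.33 L/s = 1.33/1000 = 0.00133 m³/s.
Cross-sectional area A = πD²/4 = π(0.112)²/4 = 0.009852 m²; mean velocity V = Q/A = 0.00133/0.009852 = 0.135 m/s.
Reynolds number Re = ρVD/μ = 790 · 0.135 · 0.112 / 0.00136 = 8783.
Re > 4000 → turbulent. Smooth-pipe (Blasius): f = 0.316 Re^(-0.25) = 0.316/(8783)^0.25 = 0.03264.
Darcy-Weisbach: ΔP = f(L/D)(ρV²/2) = 0.03264·(3.76/0.112)·(790·0.135²/2) = 0.03264·33.57·7.199 = 7.889 Pa.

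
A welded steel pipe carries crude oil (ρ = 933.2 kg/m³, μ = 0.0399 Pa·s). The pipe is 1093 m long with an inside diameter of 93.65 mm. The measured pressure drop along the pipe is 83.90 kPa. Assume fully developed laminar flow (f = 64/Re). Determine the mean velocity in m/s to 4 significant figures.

V ≈ 0.5273 m/s

For laminar flow, f = 64/Re with Re = ρVD/μ, so Darcy-Weisbach reduces to ΔP = 32μLV/D². Solving for V: V = ΔP·D²/(32μL) = 8.39e+04·(0.09365)²/(32·0.0399·1093) = 0.5273 m/s.
Check: Re = ρVD/μ = 933.2·0.5273·0.09365/0.0399 = 1155 < 2300, so the laminar assumption holds.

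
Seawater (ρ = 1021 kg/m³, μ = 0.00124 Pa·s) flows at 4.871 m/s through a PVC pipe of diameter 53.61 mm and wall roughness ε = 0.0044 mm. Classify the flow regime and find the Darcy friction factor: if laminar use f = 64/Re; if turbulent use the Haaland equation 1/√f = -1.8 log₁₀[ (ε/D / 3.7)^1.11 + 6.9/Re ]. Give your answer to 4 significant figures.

f ≈ 0.01587

Re = ρVD/μ = 1021·4.871·0.05361/0.00124 = 2.15e+05.
Re > 4000 → turbulent. ε/D = 4.4e-06/0.05361 = 8.21e-05; Haaland: 1/√f = -1.8 log₁₀[6.82e-06 + 3.21e-05] = 7.938, so f = 0.01587.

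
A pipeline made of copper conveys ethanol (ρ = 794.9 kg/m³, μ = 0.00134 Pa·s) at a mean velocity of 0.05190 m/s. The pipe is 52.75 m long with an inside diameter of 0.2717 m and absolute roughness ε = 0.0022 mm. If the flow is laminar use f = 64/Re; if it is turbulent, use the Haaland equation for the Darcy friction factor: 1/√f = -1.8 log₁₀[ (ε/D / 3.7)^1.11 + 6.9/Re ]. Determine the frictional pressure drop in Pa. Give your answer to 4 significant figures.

Reynolds number Re = ρVD/μ = 794.9 · 0.0519 · 0.2717 / 0.00134 = 8365.
Re > 4000 → turbulent. Relative roughness ε/D = 2.2e-06/0.2717 = 8.1e-06. Haaland: 1/√f = -1.8 log₁₀[(8.1e-06/3.7)^1.11 + 6.9/8365] = -1.8 log₁₀[5.22e-07 + 0.000825] = 5.55, so f = 0.03246.
Darcy-Weisbach: ΔP = f(L/D)(ρV²/2) = 0.03246·(52.75/0.2717)·(794.9·0.0519²/2) = 0.03246·194.1·1.071 = 6.748 Pa.

ΔP ≈ 6.748 Pa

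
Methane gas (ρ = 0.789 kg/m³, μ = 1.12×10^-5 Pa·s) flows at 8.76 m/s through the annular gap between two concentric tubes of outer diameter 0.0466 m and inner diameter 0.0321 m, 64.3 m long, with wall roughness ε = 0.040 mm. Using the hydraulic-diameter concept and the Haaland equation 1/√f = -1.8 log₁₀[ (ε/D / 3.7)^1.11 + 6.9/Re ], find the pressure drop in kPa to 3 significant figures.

ΔP ≈ 4.74 kPa

Hydraulic diameter D_h = 4A/P = D_o - D_i = 0.0466 - 0.0321 = 0.0145 m.
Re = ρVD_h/μ = 0.789·8.76·0.0145/1.12e-05 = 8948.
ε/D_h = 4e-05/0.0145 = 0.00276; Haaland gives 1/√f = -1.8 log₁₀[0.000338+0.000771] = 5.319, so f = 0.03534.
ΔP = f(L/D_h)(ρV²/2) = 0.03534·64.3/0.0145·30.27 = 4745 Pa.
ΔP = 4.74 kPa.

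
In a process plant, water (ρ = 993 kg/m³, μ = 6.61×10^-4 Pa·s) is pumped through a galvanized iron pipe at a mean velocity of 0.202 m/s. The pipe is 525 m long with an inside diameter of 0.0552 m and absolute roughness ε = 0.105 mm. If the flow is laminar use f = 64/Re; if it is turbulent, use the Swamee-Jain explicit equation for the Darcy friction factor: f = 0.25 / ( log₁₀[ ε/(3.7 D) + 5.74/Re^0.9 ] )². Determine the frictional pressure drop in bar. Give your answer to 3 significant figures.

ΔP ≈ 0.0594 bar

Reynolds number Re = ρVD/μ = 993 · 0.202 · 0.0552 / 0.000661 = 1.675e+04.
Re > 4000 → turbulent. Relative roughness ε/D = 0.000105/0.0552 = 0.0019. Swamee-Jain: f = 0.25/(log₁₀[0.0019/3.7 + 5.74/1.675e+04^0.9])² = 0.25/(log₁₀[0.000514 + 0.000906])² = 0.25/(-2.848)² = 0.03083.
Darcy-Weisbach: ΔP = f(L/D)(ρV²/2) = 0.03083·(525/0.0552)·(993·0.202²/2) = 0.03083·9511·20.26 = 5941 Pa.
ΔP = 5941 Pa = 0.0594 bar.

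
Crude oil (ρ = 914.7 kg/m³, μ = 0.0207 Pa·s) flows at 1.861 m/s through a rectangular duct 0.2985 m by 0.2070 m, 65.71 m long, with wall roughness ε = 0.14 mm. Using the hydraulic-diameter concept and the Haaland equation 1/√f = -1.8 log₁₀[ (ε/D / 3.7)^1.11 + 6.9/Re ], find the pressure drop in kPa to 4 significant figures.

Hydraulic diameter D_h = 4A/P = 4·(0.2985·0.207)/(2·(0.2985+0.207)) = 0.2472/1.011 = 0.2445 m.
Re = ρVD_h/μ = 914.7·1.861·0.2445/0.0207 = 2.01e+04.
ε/D_h = 0.00014/0.2445 = 0.000573; Haaland gives 1/√f = -1.8 log₁₀[5.9e-05+0.000343] = 6.112, so f = 0.02677.
ΔP = f(L/D_h)(ρV²/2) = 0.02677·65.71/0.2445·1584 = 1.14e+04 Pa.
ΔP = 11.40 kPa.

ΔP ≈ 11.40 kPa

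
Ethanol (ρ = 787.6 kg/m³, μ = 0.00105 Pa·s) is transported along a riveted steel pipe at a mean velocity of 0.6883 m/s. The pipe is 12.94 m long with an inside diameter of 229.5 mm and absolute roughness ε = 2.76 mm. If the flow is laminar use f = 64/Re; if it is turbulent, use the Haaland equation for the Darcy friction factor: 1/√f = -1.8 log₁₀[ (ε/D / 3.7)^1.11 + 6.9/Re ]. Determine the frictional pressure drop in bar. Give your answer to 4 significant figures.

Reynolds number Re = ρVD/μ = 787.6 · 0.6883 · 0.2295 / 0.00105 = 1.185e+05.
Re > 4000 → turbulent. Relative roughness ε/D = 0.00276/0.2295 = 0.012. Haaland: 1/√f = -1.8 log₁₀[(0.012/3.7)^1.11 + 6.9/1.185e+05] = -1.8 log₁₀[0.00173 + 5.82e-05] = 4.945, so f = 0.04089.
Darcy-Weisbach: ΔP = f(L/D)(ρV²/2) = 0.04089·(12.94/0.2295)·(787.6·0.6883²/2) = 0.04089·56.38·186.6 = 430.1 Pa.
ΔP = 430.1 Pa = 0.004301 bar.

ΔP ≈ 0.004301 bar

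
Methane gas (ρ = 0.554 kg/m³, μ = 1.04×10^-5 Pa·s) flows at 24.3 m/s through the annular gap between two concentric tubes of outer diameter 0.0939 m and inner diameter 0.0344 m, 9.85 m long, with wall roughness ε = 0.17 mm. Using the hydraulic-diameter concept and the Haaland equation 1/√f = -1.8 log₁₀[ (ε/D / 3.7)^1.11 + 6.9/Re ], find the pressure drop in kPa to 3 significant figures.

ΔP ≈ 0.742 kPa

Hydraulic diameter D_h = 4A/P = D_o - D_i = 0.0939 - 0.0344 = 0.0595 m.
Re = ρVD_h/μ = 0.554·24.3·0.0595/1.04e-05 = 7.702e+04.
ε/D_h = 0.00017/0.0595 = 0.00286; Haaland gives 1/√f = -1.8 log₁₀[0.000351+8.96e-05] = 6.041, so f = 0.02741.
ΔP = f(L/D_h)(ρV²/2) = 0.02741·9.85/0.0595·163.6 = 742.1 Pa.
ΔP = 0.742 kPa.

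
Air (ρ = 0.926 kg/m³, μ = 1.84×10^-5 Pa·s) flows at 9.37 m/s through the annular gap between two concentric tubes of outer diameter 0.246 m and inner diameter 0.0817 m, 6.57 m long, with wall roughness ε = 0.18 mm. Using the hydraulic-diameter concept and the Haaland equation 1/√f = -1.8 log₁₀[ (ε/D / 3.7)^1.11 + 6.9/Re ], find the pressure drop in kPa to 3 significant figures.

ΔP ≈ 0.0371 kPa

Hydraulic diameter D_h = 4A/P = D_o - D_i = 0.246 - 0.0817 = 0.1643 m.
Re = ρVD_h/μ = 0.926·9.37·0.1643/1.84e-05 = 7.748e+04.
ε/D_h = 0.00018/0.1643 = 0.0011; Haaland gives 1/√f = -1.8 log₁₀[0.000121+8.91e-05] = 6.619, so f = 0.02282.
ΔP = f(L/D_h)(ρV²/2) = 0.02282·6.57/0.1643·40.65 = 37.1 Pa.
ΔP = 0.0371 kPa.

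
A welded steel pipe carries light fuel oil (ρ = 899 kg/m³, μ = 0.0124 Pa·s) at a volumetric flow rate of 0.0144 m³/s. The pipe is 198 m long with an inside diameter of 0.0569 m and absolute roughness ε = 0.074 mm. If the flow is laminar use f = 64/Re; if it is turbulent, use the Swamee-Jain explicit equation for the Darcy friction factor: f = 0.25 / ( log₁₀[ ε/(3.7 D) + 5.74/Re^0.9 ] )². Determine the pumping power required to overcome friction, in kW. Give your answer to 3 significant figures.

P ≈ 20.2 kW

Cross-sectional area A = πD²/4 = π(0.0569)²/4 = 0.002543 m²; mean velocity V = Q/A = 0.0144/0.002543 = 5.663 m/s.
Reynolds number Re = ρVD/μ = 899 · 5.663 · 0.0569 / 0.0124 = 2.336e+04.
Re > 4000 → turbulent. Relative roughness ε/D = 7.4e-05/0.0569 = 0.0013. Swamee-Jain: f = 0.25/(log₁₀[0.0013/3.7 + 5.74/2.336e+04^0.9])² = 0.25/(log₁₀[0.000351 + 0.000672])² = 0.25/(-2.99)² = 0.02796.
Darcy-Weisbach: ΔP = f(L/D)(ρV²/2) = 0.02796·(198/0.0569)·(899·5.663²/2) = 0.02796·3480·1.442e+04 = 1.403e+06 Pa.
Pumping power P = QΔP = 0.0144·1.403e+06 = 20200 W = 20.2 kW.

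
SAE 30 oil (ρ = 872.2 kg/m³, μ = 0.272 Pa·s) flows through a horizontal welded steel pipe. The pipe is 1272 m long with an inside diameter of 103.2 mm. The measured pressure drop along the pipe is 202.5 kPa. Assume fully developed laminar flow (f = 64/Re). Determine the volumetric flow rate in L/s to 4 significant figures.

Q ≈ 1.629 L/s

For laminar flow, f = 64/Re with Re = ρVD/μ, so Darcy-Weisbach reduces to ΔP = 32μLV/D². Solving for V: V = ΔP·D²/(32μL) = 2.025e+05·(0.1032)²/(32·0.272·1272) = 0.1948 m/s.
Check: Re = ρVD/μ = 872.2·0.1948·0.1032/0.272 = 64.46 < 2300, so the laminar assumption holds.
Q = V·A = 0.1948·(π/4·0.1032²) = 0.001629 m³/s = 1.629 L/s.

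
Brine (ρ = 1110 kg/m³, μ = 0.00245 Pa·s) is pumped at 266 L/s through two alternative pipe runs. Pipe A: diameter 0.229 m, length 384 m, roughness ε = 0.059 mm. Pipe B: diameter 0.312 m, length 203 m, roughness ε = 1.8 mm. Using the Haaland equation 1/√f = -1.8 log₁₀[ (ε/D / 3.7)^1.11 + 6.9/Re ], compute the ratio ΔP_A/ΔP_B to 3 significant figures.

ΔP_A/ΔP_B ≈ 4.31

Pipe A: V = Q/A = 0.266/0.04119 = 6.458 m/s; Re = 6.701e+05; ε/D = 0.000258; Haaland → f = 0.01551; ΔP_A = f(L/D)(ρV²/2) = 6.02e+05 Pa.
Pipe B: V = Q/A = 0.266/0.07645 = 3.479 m/s; Re = 4.918e+05; ε/D = 0.00577; Haaland → f = 0.03195; ΔP_B = f(L/D)(ρV²/2) = 1.397e+05 Pa.
ΔP_A/ΔP_B = 6.02e+05/1.397e+05 = 4.31.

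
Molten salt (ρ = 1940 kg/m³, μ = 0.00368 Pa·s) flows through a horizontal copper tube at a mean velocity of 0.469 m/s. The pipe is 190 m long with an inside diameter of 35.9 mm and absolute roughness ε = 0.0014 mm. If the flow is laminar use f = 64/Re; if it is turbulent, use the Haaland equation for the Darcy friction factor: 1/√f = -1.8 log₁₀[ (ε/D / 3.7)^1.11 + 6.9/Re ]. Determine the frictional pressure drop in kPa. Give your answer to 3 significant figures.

Reynolds number Re = ρVD/μ = 1940 · 0.469 · 0.0359 / 0.00368 = 8876.
Re > 4000 → turbulent. Relative roughness ε/D = 1.4e-06/0.0359 = 3.9e-05. Haaland: 1/√f = -1.8 log₁₀[(3.9e-05/3.7)^1.11 + 6.9/8876] = -1.8 log₁₀[2.99e-06 + 0.000777] = 5.594, so f = 0.03196.
Darcy-Weisbach: ΔP = f(L/D)(ρV²/2) = 0.03196·(190/0.0359)·(1940·0.469²/2) = 0.03196·5292·213.4 = 3.609e+04 Pa.
ΔP = 3.609e+04 Pa = 36.1 kPa.

ΔP ≈ 36.1 kPa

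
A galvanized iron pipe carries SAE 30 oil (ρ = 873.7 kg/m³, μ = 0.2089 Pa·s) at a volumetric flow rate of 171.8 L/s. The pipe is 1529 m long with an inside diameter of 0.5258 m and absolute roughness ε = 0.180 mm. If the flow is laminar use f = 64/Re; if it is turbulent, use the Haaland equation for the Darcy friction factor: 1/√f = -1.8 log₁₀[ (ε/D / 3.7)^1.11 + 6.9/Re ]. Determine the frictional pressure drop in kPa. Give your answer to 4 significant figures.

Q = 171.8 L/s = 171.8/1000 = 0.1718 m³/s.
Cross-sectional area A = πD²/4 = π(0.5258)²/4 = 0.2171 m²; mean velocity V = Q/A = 0.1718/0.2171 = 0.7912 m/s.
Reynolds number Re = ρVD/μ = 873.7 · 0.7912 · 0.5258 / 0.209 = 1740.
Re < 2300 → laminar flow, so f = 64/Re = 64/1740 = 0.03678 (the turbulent correlation is not needed).
Darcy-Weisbach: ΔP = f(L/D)(ρV²/2) = 0.03678·(1529/0.5258)·(873.7·0.7912²/2) = 0.03678·2908·273.5 = 2.925e+04 Pa.
ΔP = 2.925e+04 Pa = 29.25 kPa.

ΔP ≈ 29.25 kPa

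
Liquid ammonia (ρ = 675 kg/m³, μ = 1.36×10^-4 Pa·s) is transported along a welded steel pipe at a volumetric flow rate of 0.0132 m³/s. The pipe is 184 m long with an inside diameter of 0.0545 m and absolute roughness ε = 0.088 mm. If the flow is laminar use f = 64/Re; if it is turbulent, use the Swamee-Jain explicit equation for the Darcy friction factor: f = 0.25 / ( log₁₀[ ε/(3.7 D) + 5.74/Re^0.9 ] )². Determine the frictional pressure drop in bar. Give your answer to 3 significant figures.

ΔP ≈ 8.15 bar

Cross-sectional area A = πD²/4 = π(0.0545)²/4 = 0.002333 m²; mean velocity V = Q/A = 0.0132/0.002333 = 5.658 m/s.
Reynolds number Re = ρVD/μ = 675 · 5.658 · 0.0545 / 0.000136 = 1.531e+06.
Re > 4000 → turbulent. Relative roughness ε/D = 8.8e-05/0.0545 = 0.00161. Swamee-Jain: f = 0.25/(log₁₀[0.00161/3.7 + 5.74/1.531e+06^0.9])² = 0.25/(log₁₀[0.000436 + 1.56e-05])² = 0.25/(-3.345)² = 0.02234.
Darcy-Weisbach: ΔP = f(L/D)(ρV²/2) = 0.02234·(184/0.0545)·(675·5.658²/2) = 0.02234·3376·1.081e+04 = 8.152e+05 Pa.
ΔP = 8.152e+05 Pa = 8.15 bar.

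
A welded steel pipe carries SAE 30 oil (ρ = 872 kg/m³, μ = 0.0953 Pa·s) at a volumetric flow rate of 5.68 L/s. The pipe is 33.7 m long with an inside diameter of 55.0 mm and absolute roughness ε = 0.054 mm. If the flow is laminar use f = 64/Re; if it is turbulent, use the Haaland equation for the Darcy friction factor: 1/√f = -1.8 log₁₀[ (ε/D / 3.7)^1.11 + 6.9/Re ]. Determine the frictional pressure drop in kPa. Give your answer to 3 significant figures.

Q = 5.68 L/s = 5.68/1000 = 0.00568 m³/s.
Cross-sectional area A = πD²/4 = π(0.055)²/4 = 0.002376 m²; mean velocity V = Q/A = 0.00568/0.002376 = 2.391 m/s.
Reynolds number Re = ρVD/μ = 872 · 2.391 · 0.055 / 0.0953 = 1203.
Re < 2300 → laminar flow, so f = 64/Re = 64/1203 = 0.05319 (the turbulent correlation is not needed).
Darcy-Weisbach: ΔP = f(L/D)(ρV²/2) = 0.05319·(33.7/0.055)·(872·2.391²/2) = 0.05319·612.7·2492 = 8.122e+04 Pa.
ΔP = 8.122e+04 Pa = 81.2 kPa.

ΔP ≈ 81.2 kPa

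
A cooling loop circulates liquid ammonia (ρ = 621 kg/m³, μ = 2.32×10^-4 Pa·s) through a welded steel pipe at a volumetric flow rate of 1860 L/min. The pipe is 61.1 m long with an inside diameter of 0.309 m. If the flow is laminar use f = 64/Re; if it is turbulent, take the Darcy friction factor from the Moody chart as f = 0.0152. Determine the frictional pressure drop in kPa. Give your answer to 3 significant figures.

Q = 1860 L/min = 1860/60000 = 0.031 m³/s.
Cross-sectional area A = πD²/4 = π(0.309)²/4 = 0.07499 m²; mean velocity V = Q/A = 0.031/0.07499 = 0.4134 m/s.
Reynolds number Re = ρVD/μ = 621 · 0.4134 · 0.309 / 0.000232 = 3.419e+05.
Re > 4000 → turbulent; use the Moody-chart value f = 0.0152.
Darcy-Weisbach: ΔP = f(L/D)(ρV²/2) = 0.0152·(61.1/0.309)·(621·0.4134²/2) = 0.0152·197.7·53.06 = 159.5 Pa.
ΔP = 159.5 Pa = 0.159 kPa.

ΔP ≈ 0.159 kPa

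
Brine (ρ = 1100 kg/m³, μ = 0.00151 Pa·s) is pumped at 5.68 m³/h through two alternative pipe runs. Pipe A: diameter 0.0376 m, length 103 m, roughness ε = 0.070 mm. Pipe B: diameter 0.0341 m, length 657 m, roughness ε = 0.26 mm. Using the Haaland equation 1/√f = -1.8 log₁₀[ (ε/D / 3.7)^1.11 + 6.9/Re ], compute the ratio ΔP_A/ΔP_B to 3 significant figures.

ΔP_A/ΔP_B ≈ 0.0708

Pipe A: V = Q/A = 0.001578/0.00111 = 1.421 m/s; Re = 3.892e+04; ε/D = 0.00186; Haaland → f = 0.02665; ΔP_A = f(L/D)(ρV²/2) = 8.109e+04 Pa.
Pipe B: V = Q/A = 0.001578/0.0009133 = 1.728 m/s; Re = 4.292e+04; ε/D = 0.00762; Haaland → f = 0.03622; ΔP_B = f(L/D)(ρV²/2) = 1.145e+06 Pa.
ΔP_A/ΔP_B = 8.109e+04/1.145e+06 = 0.0708.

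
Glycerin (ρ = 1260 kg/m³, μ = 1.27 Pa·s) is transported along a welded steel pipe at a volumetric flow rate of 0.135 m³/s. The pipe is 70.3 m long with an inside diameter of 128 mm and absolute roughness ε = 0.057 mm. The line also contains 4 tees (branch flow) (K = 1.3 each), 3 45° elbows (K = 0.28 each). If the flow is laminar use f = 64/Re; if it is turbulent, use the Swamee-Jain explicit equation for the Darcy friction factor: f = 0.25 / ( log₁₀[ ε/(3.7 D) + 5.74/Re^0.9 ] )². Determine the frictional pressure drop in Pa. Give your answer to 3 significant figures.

ΔP ≈ 2.25×10^6 Pa

Cross-sectional area A = πD²/4 = π(0.128)²/4 = 0.01287 m²; mean velocity V = Q/A = 0.135/0.01287 = 10.49 m/s.
Reynolds number Re = ρVD/μ = 1260 · 10.49 · 0.128 / 1.27 = 1332.
Re < 2300 → laminar flow, so f = 64/Re = 64/1332 = 0.04804 (the turbulent correlation is not needed).
Total minor-loss coefficient ΣK = 4·1.3 + 3·0.28 = 6.04.
ΔP = [f·L/D + ΣK]·(ρV²/2) = [0.04804·70.3/0.128 + 6.04]·(1260·10.49²/2) = [26.38 + 6.04]·6.934e+04 = 2.248e+06 Pa.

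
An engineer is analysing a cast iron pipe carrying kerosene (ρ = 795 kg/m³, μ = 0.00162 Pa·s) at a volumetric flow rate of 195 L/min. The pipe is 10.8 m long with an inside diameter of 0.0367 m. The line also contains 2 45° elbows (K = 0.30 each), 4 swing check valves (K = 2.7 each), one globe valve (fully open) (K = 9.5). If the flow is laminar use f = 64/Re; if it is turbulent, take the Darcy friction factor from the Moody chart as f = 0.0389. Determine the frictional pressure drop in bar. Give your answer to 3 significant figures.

ΔP ≈ 1.21 bar

Q = 195 L/min = 195/60000 = 0.00325 m³/s.
Cross-sectional area A = πD²/4 = π(0.0367)²/4 = 0.001058 m²; mean velocity V = Q/A = 0.00325/0.001058 = 3.072 m/s.
Reynolds number Re = ρVD/μ = 795 · 3.072 · 0.0367 / 0.00162 = 5.533e+04.
Re > 4000 → turbulent; use the Moody-chart value f = 0.0389.
Total minor-loss coefficient ΣK = 2·0.3 + 4·2.7 + 1·9.5 = 20.9.
ΔP = [f·L/D + ΣK]·(ρV²/2) = [0.0389·10.8/0.0367 + 20.9]·(795·3.072²/2) = [11.45 + 20.9]·3752 = 1.214e+05 Pa.
ΔP = 1.214e+05 Pa = 1.21 bar.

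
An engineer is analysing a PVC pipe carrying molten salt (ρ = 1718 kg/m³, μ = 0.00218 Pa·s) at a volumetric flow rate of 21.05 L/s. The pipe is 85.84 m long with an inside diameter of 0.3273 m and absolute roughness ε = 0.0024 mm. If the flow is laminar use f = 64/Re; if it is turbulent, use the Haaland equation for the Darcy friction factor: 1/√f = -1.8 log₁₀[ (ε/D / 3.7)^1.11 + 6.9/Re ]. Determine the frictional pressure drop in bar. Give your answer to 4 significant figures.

Q = 21.05 L/s = 21.05/1000 = 0.02105 m³/s.
Cross-sectional area A = πD²/4 = π(0.3273)²/4 = 0.08414 m²; mean velocity V = Q/A = 0.02105/0.08414 = 0.2502 m/s.
Reynolds number Re = ρVD/μ = 1718 · 0.2502 · 0.3273 / 0.00218 = 6.453e+04.
Re > 4000 → turbulent. Relative roughness ε/D = 2.4e-06/0.3273 = 7.33e-06. Haaland: 1/√f = -1.8 log₁₀[(7.33e-06/3.7)^1.11 + 6.9/6.453e+04] = -1.8 log₁₀[4.67e-07 + 0.000107] = 7.144, so f = 0.01959.
Darcy-Weisbach: ΔP = f(L/D)(ρV²/2) = 0.01959·(85.84/0.3273)·(1718·0.2502²/2) = 0.01959·262.3·53.77 = 276.3 Pa.
ΔP = 276.3 Pa = 0.002763 bar.

ΔP ≈ 0.002763 bar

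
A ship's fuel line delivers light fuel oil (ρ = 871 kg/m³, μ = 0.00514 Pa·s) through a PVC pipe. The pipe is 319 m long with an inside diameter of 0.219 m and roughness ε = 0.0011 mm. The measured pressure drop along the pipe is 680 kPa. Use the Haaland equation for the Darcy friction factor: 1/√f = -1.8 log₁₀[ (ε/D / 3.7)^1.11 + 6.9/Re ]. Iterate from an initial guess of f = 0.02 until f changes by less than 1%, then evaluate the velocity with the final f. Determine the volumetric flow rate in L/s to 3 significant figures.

Q ≈ 327 L/s

Rearranging Darcy-Weisbach: V = √(2·ΔP·D/(f·L·ρ)). With ε/D = 1.1e-06/0.219 = 5.02e-06, iterate starting from f = 0.02:
  f = 0.02 → V = √(2·6.8e+05·0.219/(0.02·319·871)) = 7.321 m/s; Re = ρVD/μ = 2.717e+05; f → 0.01465
  f = 0.01465 → V = 8.554 m/s; Re = 3.174e+05; f → 0.01423
  f = 0.01423 → V = 8.678 m/s; Re = 3.221e+05; f → 0.0142
Converged (Δf/f < 1%). With the final f = 0.0142: V = √(2·6.8e+05·0.219/(0.0142·319·871)) = 8.69 m/s.
Q = V·A = 8.69·(π/4·0.219²) = 0.3273 m³/s = 327 L/s.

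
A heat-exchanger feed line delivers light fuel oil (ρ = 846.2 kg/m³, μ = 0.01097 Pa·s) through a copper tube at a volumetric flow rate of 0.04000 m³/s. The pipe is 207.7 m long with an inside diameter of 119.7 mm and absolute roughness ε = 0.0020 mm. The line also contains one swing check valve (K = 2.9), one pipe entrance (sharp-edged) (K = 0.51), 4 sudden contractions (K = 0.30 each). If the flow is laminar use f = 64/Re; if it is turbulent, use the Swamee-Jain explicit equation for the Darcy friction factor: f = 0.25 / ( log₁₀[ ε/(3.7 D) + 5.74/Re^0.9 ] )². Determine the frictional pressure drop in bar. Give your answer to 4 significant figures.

ΔP ≈ 2.374 bar

Cross-sectional area A = πD²/4 = π(0.1197)²/4 = 0.01125 m²; mean velocity V = Q/A = 0.04/0.01125 = 3.555 m/s.
Reynolds number Re = ρVD/μ = 846.2 · 3.555 · 0.1197 / 0.011 = 3.282e+04.
Re > 4000 → turbulent. Relative roughness ε/D = 2e-06/0.1197 = 1.67e-05. Swamee-Jain: f = 0.25/(log₁₀[1.67e-05/3.7 + 5.74/3.282e+04^0.9])² = 0.25/(log₁₀[4.52e-06 + 0.000495])² = 0.25/(-3.302)² = 0.02293.
Total minor-loss coefficient ΣK = 1·2.9 + 1·0.51 + 4·0.3 = 4.61.
ΔP = [f·L/D + ΣK]·(ρV²/2) = [0.02293·207.7/0.1197 + 4.61]·(846.2·3.555²/2) = [39.79 + 4.61]·5346 = 2.374e+05 Pa.
ΔP = 2.374e+05 Pa = 2.374 bar.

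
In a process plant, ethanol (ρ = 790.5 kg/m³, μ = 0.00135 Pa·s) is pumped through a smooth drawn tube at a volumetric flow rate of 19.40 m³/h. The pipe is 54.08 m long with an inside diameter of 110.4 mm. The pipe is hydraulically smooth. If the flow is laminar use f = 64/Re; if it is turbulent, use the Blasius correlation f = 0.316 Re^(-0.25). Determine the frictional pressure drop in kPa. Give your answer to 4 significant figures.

Q = 19.40 m³/h = 19.40/3600 = 0.005389 m³/s.
Cross-sectional area A = πD²/4 = π(0.1104)²/4 = 0.009573 m²; mean velocity V = Q/A = 0.005389/0.009573 = 0.563 m/s.
Reynolds number Re = ρVD/μ = 790.5 · 0.563 · 0.1104 / 0.00135 = 3.639e+04.
Re > 4000 → turbulent. Smooth-pipe (Blasius): f = 0.316 Re^(-0.25) = 0.316/(3.639e+04)^0.25 = 0.02288.
Darcy-Weisbach: ΔP = f(L/D)(ρV²/2) = 0.02288·(54.08/0.1104)·(790.5·0.563²/2) = 0.02288·489.9·125.3 = 1404 Pa.
ΔP = 1404 Pa = 1.404 kPa.

ΔP ≈ 1.404 kPa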